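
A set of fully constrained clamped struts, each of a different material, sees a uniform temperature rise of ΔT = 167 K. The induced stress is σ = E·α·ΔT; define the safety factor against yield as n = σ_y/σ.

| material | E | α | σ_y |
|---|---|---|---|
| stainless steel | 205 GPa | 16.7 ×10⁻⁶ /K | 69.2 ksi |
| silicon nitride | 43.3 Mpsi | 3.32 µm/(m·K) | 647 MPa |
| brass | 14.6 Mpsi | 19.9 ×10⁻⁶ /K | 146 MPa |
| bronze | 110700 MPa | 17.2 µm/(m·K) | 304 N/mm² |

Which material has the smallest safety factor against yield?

In consistent units (E in GPa, α in ×10⁻⁶/K, σ_y in MPa):
  stainless steel: E = 205.0, α = 16.7, σ_y = 477.1 → σ = 572 MPa, n = 0.835
  silicon nitride: E = 298.5, α = 3.32, σ_y = 647.0 → σ = 166 MPa, n = 3.91
  brass: E = 100.7, α = 19.9, σ_y = 146.0 → σ = 335 MPa, n = 0.436
  bronze: E = 110.7, α = 17.2, σ_y = 304.0 → σ = 318 MPa, n = 0.956
Brass has the lowest safety factor, n = 0.436.

brass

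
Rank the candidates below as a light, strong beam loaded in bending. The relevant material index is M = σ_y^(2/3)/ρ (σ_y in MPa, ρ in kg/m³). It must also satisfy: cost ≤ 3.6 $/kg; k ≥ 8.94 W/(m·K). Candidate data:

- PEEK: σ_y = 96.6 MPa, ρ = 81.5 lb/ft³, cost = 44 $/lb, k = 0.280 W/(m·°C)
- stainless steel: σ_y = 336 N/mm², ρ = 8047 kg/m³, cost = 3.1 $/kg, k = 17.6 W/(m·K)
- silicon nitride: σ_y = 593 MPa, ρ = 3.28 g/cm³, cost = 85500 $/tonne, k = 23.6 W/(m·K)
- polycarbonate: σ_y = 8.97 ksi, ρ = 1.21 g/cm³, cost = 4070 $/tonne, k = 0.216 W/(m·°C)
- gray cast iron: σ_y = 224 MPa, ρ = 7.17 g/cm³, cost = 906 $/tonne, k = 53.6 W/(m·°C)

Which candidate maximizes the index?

stainless steel

Screen on constraints: cost ≤ 3.6 $/kg; k ≥ 8.94 W/(m·K). Survivors: stainless steel, gray cast iron.
After converting to SI:
  stainless steel: σ_y = 336.0 MPa, ρ = 8047 kg/m³
  gray cast iron: σ_y = 224.0 MPa, ρ = 7170 kg/m³
  stainless steel: M = 6.01×10⁻³
  gray cast iron: M = 5.14×10⁻³
Stainless steel has the largest M.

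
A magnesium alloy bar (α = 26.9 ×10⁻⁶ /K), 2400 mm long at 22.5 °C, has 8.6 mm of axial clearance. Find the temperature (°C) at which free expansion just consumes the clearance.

156 °C

α·L₀·ΔT = 8.6 mm ⇒ ΔT = 8.6 / (26.9×10⁻⁶ × 2400.0) = 133.2 K.
T = 22.5 + 133.2 = 155.7 °C.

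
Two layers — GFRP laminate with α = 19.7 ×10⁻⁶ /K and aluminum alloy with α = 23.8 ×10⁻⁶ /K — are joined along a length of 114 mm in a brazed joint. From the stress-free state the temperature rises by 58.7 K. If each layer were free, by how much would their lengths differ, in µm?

Δα = |19.7 − 23.8|×10⁻⁶/K = 4.10×10⁻⁶/K.
ΔL_mismatch = Δα·L·ΔT = 4.10×10⁻⁶ × 114.0 mm × 58.7 K = 27.4 µm.

27.4 µm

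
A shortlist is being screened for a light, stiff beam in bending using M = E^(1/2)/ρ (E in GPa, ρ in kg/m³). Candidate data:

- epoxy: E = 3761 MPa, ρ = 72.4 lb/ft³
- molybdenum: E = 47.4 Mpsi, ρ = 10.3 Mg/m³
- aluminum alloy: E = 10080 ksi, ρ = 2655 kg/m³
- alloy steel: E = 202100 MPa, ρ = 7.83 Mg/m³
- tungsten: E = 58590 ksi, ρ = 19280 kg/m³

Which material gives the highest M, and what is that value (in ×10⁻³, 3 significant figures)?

aluminum alloy, M = 3.14×10⁻³

Convert each candidate to consistent units, then evaluate M:
  epoxy: E = 3.761 GPa, ρ = 1160 kg/m³
  molybdenum: E = 326.8 GPa, ρ = 10300 kg/m³
  aluminum alloy: E = 69.50 GPa, ρ = 2655 kg/m³
  alloy steel: E = 202.1 GPa, ρ = 7830 kg/m³
  tungsten: E = 404.0 GPa, ρ = 19280 kg/m³
  aluminum alloy: M = 3.14×10⁻³
  alloy steel: M = 1.82×10⁻³
  molybdenum: M = 1.76×10⁻³
  epoxy: M = 1.67×10⁻³
  tungsten: M = 1.04×10⁻³
Aluminum alloy ranks first.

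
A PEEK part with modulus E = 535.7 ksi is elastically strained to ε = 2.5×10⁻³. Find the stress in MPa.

9.23 MPa

E = 535.7 ksi = 3.694 GPa.
σ = E·ε = 3694 MPa × 2.5×10⁻³ = 9.23 MPa.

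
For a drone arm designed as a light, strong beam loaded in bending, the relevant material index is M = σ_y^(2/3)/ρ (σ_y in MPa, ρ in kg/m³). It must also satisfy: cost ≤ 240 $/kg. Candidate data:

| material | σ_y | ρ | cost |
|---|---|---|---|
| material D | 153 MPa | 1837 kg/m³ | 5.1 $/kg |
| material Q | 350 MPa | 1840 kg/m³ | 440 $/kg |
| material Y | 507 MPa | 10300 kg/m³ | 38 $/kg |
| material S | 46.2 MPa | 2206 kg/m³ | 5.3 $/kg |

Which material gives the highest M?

material D

Screen on constraints: cost ≤ 240 $/kg. Survivors: material D, material Y, material S.
Computing M directly (units already consistent):
  material D: M = 15.6×10⁻³
  material Y: M = 6.17×10⁻³
  material S: M = 5.84×10⁻³
Highest index: material D.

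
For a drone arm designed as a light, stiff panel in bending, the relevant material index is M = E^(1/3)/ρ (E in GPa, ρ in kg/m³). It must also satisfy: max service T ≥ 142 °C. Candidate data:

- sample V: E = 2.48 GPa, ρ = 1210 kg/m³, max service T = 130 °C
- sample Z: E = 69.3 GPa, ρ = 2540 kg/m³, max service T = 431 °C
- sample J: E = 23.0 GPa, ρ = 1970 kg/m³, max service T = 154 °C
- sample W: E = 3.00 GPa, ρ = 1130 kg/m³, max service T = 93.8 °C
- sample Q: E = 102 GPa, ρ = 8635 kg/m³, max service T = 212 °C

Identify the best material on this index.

Screen on constraints: max service T ≥ 142 °C. Survivors: sample Z, sample J, sample Q.
Computing M directly (units already consistent):
  sample Z: M = 1.62×10⁻³
  sample J: M = 1.44×10⁻³
  sample Q: M = 0.541×10⁻³
Highest index: sample Z.

sample Z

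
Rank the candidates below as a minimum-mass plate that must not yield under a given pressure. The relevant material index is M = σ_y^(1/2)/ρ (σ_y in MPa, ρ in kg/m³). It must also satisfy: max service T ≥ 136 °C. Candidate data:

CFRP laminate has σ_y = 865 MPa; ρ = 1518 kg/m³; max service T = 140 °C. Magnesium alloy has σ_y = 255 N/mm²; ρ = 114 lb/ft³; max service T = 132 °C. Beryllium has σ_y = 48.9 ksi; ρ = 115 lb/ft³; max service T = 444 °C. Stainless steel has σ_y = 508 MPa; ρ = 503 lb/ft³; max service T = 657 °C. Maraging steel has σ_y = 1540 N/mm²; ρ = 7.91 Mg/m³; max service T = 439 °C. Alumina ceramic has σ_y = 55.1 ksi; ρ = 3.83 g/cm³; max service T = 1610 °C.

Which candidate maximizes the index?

Screen on constraints: max service T ≥ 136 °C. Survivors: CFRP laminate, beryllium, stainless steel, maraging steel, alumina ceramic.
After converting to SI:
  CFRP laminate: σ_y = 865.0 MPa, ρ = 1518 kg/m³
  beryllium: σ_y = 337.2 MPa, ρ = 1842 kg/m³
  stainless steel: σ_y = 508.0 MPa, ρ = 8057 kg/m³
  maraging steel: σ_y = 1540 MPa, ρ = 7910 kg/m³
  alumina ceramic: σ_y = 379.9 MPa, ρ = 3830 kg/m³
  CFRP laminate: M = 19.4×10⁻³
  beryllium: M = 9.97×10⁻³
  alumina ceramic: M = 5.09×10⁻³
  maraging steel: M = 4.96×10⁻³
  stainless steel: M = 2.80×10⁻³
CFRP laminate ranks first.

CFRP laminate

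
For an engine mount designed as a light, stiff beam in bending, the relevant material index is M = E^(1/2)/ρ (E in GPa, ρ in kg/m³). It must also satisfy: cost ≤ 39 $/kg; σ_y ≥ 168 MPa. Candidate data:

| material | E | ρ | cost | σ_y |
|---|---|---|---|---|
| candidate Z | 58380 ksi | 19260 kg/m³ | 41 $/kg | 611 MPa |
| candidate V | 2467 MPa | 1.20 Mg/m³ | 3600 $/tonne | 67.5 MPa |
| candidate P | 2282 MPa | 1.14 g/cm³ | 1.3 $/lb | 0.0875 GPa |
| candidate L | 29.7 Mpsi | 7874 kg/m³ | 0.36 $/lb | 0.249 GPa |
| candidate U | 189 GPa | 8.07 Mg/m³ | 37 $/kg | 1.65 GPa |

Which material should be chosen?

candidate L

Screen on constraints: cost ≤ 39 $/kg; σ_y ≥ 168 MPa. Survivors: candidate L, candidate U.
Convert each candidate to consistent units, then evaluate M:
  candidate L: E = 204.8 GPa, ρ = 7874 kg/m³
  candidate U: E = 189.0 GPa, ρ = 8070 kg/m³
  candidate L: M = 1.82×10⁻³
  candidate U: M = 1.70×10⁻³
Candidate L ranks first.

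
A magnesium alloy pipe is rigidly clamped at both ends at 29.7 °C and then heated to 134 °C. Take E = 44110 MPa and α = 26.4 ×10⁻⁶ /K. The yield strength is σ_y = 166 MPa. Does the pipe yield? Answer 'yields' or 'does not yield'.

E = 44110 MPa = 44.11 GPa.
ΔT = 104.3 K. Constrained thermal stress σ = E·α·ΔT = 44.11×10³ MPa × 26.4×10⁻⁶ × 104.3 = 121 MPa (compressive).
Compare to σ_y = 166 MPa: σ < σ_y, so it does not yield.

does not yield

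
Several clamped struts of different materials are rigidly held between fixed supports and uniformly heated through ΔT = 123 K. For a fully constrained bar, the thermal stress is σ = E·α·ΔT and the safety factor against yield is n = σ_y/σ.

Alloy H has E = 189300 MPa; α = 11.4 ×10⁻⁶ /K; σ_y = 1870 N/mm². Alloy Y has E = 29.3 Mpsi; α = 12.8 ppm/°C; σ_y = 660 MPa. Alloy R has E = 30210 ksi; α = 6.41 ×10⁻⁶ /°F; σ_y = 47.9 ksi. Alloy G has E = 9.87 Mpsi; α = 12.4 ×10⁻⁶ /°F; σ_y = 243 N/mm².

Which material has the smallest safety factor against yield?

With everything in SI (GPa, ×10⁻⁶/K, MPa):
  alloy H: E = 189.3, α = 11.4, σ_y = 1870 → σ = 265 MPa, n = 7.05
  alloy Y: E = 202.0, α = 12.8, σ_y = 660.0 → σ = 318 MPa, n = 2.08
  alloy R: E = 208.3, α = 11.5, σ_y = 330.3 → σ = 296 MPa, n = 1.12
  alloy G: E = 68.05, α = 22.3, σ_y = 243.0 → σ = 187 MPa, n = 1.30
Smallest n: alloy R with n = 1.12.

alloy R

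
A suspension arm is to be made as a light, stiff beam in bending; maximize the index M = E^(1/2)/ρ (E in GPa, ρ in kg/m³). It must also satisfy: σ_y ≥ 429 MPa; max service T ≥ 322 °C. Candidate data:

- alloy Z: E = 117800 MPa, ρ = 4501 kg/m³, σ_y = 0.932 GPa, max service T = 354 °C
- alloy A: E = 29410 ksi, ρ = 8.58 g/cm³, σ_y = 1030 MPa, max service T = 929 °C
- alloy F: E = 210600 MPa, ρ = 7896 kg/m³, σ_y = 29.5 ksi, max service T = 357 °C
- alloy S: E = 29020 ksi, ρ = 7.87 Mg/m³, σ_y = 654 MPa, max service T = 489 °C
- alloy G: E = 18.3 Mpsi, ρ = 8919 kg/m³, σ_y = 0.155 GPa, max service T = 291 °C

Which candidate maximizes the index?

Screen on constraints: σ_y ≥ 429 MPa; max service T ≥ 322 °C. Survivors: alloy Z, alloy A, alloy S.
In SI units:
  alloy Z: E = 117.8 GPa, ρ = 4501 kg/m³
  alloy A: E = 202.8 GPa, ρ = 8580 kg/m³
  alloy S: E = 200.1 GPa, ρ = 7870 kg/m³
  alloy Z: M = 2.41×10⁻³
  alloy S: M = 1.80×10⁻³
  alloy A: M = 1.66×10⁻³
Alloy Z has the largest M.

alloy Z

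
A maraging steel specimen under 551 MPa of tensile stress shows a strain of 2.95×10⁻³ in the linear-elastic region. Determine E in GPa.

E = σ/ε = 551 MPa / 2.95×10⁻³ = 186800 MPa = 187 GPa.

187 GPa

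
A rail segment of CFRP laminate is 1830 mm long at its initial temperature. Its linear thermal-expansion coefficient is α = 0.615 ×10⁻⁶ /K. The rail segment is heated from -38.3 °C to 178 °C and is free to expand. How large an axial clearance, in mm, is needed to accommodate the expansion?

0.243 mm

ΔT = 178 − (-38.3) = 216.3 K.
ΔL = α·L₀·ΔT = 0.615×10⁻⁶ × 1830 mm × 216.3 K = 0.243 mm.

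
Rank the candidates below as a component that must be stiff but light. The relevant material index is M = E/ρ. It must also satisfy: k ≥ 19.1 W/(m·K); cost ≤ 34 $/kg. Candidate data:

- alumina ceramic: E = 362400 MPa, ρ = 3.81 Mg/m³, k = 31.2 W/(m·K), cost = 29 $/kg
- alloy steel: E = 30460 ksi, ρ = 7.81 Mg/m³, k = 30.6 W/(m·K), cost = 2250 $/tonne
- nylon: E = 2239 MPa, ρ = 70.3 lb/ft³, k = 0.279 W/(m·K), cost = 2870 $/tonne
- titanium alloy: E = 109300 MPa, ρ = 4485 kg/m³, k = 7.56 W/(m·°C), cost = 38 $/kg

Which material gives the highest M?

Screen on constraints: k ≥ 19.1 W/(m·K); cost ≤ 34 $/kg. Survivors: alumina ceramic, alloy steel.
In SI units:
  alumina ceramic: E = 362.4 GPa, ρ = 3810 kg/m³
  alloy steel: E = 210.0 GPa, ρ = 7810 kg/m³
  alumina ceramic: M = 95.1 MN·m/kg
  alloy steel: M = 26.9 MN·m/kg
Alumina ceramic ranks first.

alumina ceramic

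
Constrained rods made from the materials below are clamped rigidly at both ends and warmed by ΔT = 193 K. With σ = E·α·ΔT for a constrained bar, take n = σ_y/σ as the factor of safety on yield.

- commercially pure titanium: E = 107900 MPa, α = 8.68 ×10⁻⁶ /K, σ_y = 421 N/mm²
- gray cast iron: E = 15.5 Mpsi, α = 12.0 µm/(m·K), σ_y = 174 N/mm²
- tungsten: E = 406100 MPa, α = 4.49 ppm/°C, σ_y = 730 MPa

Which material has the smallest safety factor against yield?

With everything in SI (GPa, ×10⁻⁶/K, MPa):
  commercially pure titanium: E = 107.9, α = 8.68, σ_y = 421.0 → σ = 181 MPa, n = 2.33
  gray cast iron: E = 106.9, α = 12.0, σ_y = 174.0 → σ = 248 MPa, n = 0.703
  tungsten: E = 406.1, α = 4.49, σ_y = 730.0 → σ = 352 MPa, n = 2.07
Smallest n: gray cast iron with n = 0.703.

gray cast iron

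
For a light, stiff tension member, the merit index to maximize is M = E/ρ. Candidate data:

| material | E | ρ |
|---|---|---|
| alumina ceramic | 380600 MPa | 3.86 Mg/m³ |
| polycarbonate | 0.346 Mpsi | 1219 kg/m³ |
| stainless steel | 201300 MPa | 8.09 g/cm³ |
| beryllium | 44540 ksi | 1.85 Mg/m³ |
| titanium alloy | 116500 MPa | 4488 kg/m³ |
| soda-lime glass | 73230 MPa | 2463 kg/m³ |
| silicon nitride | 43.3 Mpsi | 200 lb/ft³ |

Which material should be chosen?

Normalizing units and computing the index:
  alumina ceramic: E = 380.6 GPa, ρ = 3860 kg/m³
  polycarbonate: E = 2.386 GPa, ρ = 1219 kg/m³
  stainless steel: E = 201.3 GPa, ρ = 8090 kg/m³
  beryllium: E = 307.1 GPa, ρ = 1850 kg/m³
  titanium alloy: E = 116.5 GPa, ρ = 4488 kg/m³
  soda-lime glass: E = 73.23 GPa, ρ = 2463 kg/m³
  silicon nitride: E = 298.5 GPa, ρ = 3204 kg/m³
  beryllium: M = 166 MN·m/kg
  alumina ceramic: M = 98.6 MN·m/kg
  silicon nitride: M = 93.2 MN·m/kg
  soda-lime glass: M = 29.7 MN·m/kg
  titanium alloy: M = 26.0 MN·m/kg
  stainless steel: M = 24.9 MN·m/kg
  polycarbonate: M = 1.96 MN·m/kg
The maximum is for beryllium.

beryllium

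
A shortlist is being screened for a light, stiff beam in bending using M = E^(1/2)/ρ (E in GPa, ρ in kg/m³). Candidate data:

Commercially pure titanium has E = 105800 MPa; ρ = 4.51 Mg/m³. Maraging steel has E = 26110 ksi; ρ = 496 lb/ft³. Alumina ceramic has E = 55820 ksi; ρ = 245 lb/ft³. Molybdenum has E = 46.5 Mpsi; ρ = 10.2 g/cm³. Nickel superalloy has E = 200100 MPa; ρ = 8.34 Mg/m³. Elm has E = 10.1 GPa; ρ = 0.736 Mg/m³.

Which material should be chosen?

alumina ceramic

Normalizing units and computing the index:
  commercially pure titanium: E = 105.8 GPa, ρ = 4510 kg/m³
  maraging steel: E = 180.0 GPa, ρ = 7945 kg/m³
  alumina ceramic: E = 384.9 GPa, ρ = 3925 kg/m³
  molybdenum: E = 320.6 GPa, ρ = 10200 kg/m³
  nickel superalloy: E = 200.1 GPa, ρ = 8340 kg/m³
  elm: E = 10.10 GPa, ρ = 736.0 kg/m³
  alumina ceramic: M = 5.00×10⁻³
  elm: M = 4.32×10⁻³
  commercially pure titanium: M = 2.28×10⁻³
  molybdenum: M = 1.76×10⁻³
  nickel superalloy: M = 1.70×10⁻³
  maraging steel: M = 1.69×10⁻³
The maximum is for alumina ceramic.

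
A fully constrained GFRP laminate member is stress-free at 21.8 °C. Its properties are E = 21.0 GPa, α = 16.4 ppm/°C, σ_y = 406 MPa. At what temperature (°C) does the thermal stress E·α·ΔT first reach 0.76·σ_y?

918 °C

E·α·ΔT = 308.6 MPa ⇒ ΔT = 308.6 / (21.00×10³ × 16.4×10⁻⁶) = 895.9 K.
T = 21.8 + 895.9 = 917.7 °C.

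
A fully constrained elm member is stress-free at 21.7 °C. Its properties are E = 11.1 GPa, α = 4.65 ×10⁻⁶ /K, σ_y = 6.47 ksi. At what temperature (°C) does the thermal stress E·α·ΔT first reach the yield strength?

886 °C

σ_y = 6.47 ksi = 44.61 MPa.
E·α·ΔT = 44.61 MPa ⇒ ΔT = 44.61 / (11.10×10³ × 4.65×10⁻⁶) = 864.3 K.
T = 21.7 + 864.3 = 886.0 °C.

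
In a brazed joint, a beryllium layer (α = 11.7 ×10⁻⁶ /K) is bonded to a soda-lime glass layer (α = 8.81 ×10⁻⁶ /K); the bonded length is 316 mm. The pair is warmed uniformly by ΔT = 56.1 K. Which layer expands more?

beryllium

α(beryllium) = 11.7×10⁻⁶/K vs α(soda-lime glass) = 8.81×10⁻⁶/K.
Higher α expands more for the same ΔT: beryllium.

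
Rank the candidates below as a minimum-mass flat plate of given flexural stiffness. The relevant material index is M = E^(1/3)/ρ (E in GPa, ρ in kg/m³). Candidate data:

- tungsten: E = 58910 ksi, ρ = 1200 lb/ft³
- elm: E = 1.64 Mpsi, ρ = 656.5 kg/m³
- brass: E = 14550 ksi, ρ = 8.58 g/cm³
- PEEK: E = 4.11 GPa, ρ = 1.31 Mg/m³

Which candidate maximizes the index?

After converting to SI:
  tungsten: E = 406.2 GPa, ρ = 19220 kg/m³
  elm: E = 11.31 GPa, ρ = 656.5 kg/m³
  brass: E = 100.3 GPa, ρ = 8580 kg/m³
  PEEK: E = 4.110 GPa, ρ = 1310 kg/m³
  elm: M = 3.42×10⁻³
  PEEK: M = 1.22×10⁻³
  brass: M = 0.542×10⁻³
  tungsten: M = 0.385×10⁻³
The maximum is for elm.

elm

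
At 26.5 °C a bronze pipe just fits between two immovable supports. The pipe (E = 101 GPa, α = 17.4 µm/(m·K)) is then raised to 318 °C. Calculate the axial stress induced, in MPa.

512 MPa

ΔT = 291.5 K. Constrained thermal stress σ = E·α·ΔT = 101.0×10³ MPa × 17.4×10⁻⁶ × 291.5 = 512 MPa (compressive).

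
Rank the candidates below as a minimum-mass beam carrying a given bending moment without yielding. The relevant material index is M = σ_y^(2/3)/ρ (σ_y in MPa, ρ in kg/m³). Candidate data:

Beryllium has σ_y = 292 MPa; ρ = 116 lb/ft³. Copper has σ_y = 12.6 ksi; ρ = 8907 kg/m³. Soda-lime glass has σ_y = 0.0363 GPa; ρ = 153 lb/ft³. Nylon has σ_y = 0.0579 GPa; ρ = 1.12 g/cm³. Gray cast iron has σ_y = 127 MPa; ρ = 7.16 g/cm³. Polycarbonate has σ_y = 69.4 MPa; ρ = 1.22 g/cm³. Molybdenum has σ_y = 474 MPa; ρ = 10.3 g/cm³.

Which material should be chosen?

beryllium

Putting every candidate on a common basis:
  beryllium: σ_y = 292.0 MPa, ρ = 1858 kg/m³
  copper: σ_y = 86.87 MPa, ρ = 8907 kg/m³
  soda-lime glass: σ_y = 36.30 MPa, ρ = 2451 kg/m³
  nylon: σ_y = 57.90 MPa, ρ = 1120 kg/m³
  gray cast iron: σ_y = 127.0 MPa, ρ = 7160 kg/m³
  polycarbonate: σ_y = 69.40 MPa, ρ = 1220 kg/m³
  molybdenum: σ_y = 474.0 MPa, ρ = 10300 kg/m³
  beryllium: M = 23.7×10⁻³
  polycarbonate: M = 13.8×10⁻³
  nylon: M = 13.4×10⁻³
  molybdenum: M = 5.90×10⁻³
  soda-lime glass: M = 4.47×10⁻³
  gray cast iron: M = 3.53×10⁻³
  copper: M = 2.20×10⁻³
Beryllium ranks first.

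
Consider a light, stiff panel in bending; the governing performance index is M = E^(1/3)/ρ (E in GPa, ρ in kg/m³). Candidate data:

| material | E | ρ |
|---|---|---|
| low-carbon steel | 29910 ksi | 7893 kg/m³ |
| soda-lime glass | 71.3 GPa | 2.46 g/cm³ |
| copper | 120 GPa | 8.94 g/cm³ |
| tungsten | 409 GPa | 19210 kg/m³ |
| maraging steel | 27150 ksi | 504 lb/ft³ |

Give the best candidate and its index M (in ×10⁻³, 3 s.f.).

In SI units:
  low-carbon steel: E = 206.2 GPa, ρ = 7893 kg/m³
  soda-lime glass: E = 71.30 GPa, ρ = 2460 kg/m³
  copper: E = 120.0 GPa, ρ = 8940 kg/m³
  tungsten: E = 409.0 GPa, ρ = 19210 kg/m³
  maraging steel: E = 187.2 GPa, ρ = 8073 kg/m³
  soda-lime glass: M = 1.69×10⁻³
  low-carbon steel: M = 0.749×10⁻³
  maraging steel: M = 0.709×10⁻³
  copper: M = 0.552×10⁻³
  tungsten: M = 0.386×10⁻³
Soda-lime glass ranks first.

soda-lime glass, M = 1.69×10⁻³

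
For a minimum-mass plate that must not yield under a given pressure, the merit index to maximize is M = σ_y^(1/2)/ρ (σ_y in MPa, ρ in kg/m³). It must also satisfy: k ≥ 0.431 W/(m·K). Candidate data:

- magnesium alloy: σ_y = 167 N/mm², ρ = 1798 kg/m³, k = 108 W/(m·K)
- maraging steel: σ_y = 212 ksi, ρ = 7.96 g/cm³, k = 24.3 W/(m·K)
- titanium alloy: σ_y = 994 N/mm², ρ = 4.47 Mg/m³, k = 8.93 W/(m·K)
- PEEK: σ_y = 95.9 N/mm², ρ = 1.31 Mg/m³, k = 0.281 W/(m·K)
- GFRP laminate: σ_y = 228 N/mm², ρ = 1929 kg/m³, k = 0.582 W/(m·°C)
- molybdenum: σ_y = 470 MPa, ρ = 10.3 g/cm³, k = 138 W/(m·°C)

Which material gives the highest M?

Screen on constraints: k ≥ 0.431 W/(m·K). Survivors: magnesium alloy, maraging steel, titanium alloy, GFRP laminate, molybdenum.
In SI units:
  magnesium alloy: σ_y = 167.0 MPa, ρ = 1798 kg/m³
  maraging steel: σ_y = 1462 MPa, ρ = 7960 kg/m³
  titanium alloy: σ_y = 994.0 MPa, ρ = 4470 kg/m³
  GFRP laminate: σ_y = 228.0 MPa, ρ = 1929 kg/m³
  molybdenum: σ_y = 470.0 MPa, ρ = 10300 kg/m³
  GFRP laminate: M = 7.83×10⁻³
  magnesium alloy: M = 7.19×10⁻³
  titanium alloy: M = 7.05×10⁻³
  maraging steel: M = 4.80×10⁻³
  molybdenum: M = 2.10×10⁻³
GFRP laminate has the largest M.

GFRP laminate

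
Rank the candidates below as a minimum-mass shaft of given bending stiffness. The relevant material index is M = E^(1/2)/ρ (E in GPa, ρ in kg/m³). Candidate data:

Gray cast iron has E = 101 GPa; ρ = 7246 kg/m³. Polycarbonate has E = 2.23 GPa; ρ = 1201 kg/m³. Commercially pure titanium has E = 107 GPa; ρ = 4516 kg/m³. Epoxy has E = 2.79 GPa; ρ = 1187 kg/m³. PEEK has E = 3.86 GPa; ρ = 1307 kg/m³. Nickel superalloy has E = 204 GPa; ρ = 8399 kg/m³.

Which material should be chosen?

commercially pure titanium

Computing M directly (units already consistent):
  commercially pure titanium: M = 2.29×10⁻³
  nickel superalloy: M = 1.70×10⁻³
  PEEK: M = 1.50×10⁻³
  epoxy: M = 1.41×10⁻³
  gray cast iron: M = 1.39×10⁻³
  polycarbonate: M = 1.24×10⁻³
The maximum is for commercially pure titanium.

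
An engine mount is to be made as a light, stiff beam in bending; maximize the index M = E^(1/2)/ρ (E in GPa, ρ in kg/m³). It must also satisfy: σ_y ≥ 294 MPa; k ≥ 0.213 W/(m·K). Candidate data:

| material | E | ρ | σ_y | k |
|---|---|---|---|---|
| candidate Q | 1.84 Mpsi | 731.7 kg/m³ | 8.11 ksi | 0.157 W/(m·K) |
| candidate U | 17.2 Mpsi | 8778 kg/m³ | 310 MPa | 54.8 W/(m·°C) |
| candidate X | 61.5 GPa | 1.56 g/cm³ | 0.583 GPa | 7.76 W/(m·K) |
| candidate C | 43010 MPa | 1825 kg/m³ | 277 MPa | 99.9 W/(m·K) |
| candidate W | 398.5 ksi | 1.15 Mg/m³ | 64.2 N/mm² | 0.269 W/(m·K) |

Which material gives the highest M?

Screen on constraints: σ_y ≥ 294 MPa; k ≥ 0.213 W/(m·K). Survivors: candidate U, candidate X.
After converting to SI:
  candidate U: E = 118.6 GPa, ρ = 8778 kg/m³
  candidate X: E = 61.50 GPa, ρ = 1560 kg/m³
  candidate X: M = 5.03×10⁻³
  candidate U: M = 1.24×10⁻³
Candidate X ranks first.

candidate X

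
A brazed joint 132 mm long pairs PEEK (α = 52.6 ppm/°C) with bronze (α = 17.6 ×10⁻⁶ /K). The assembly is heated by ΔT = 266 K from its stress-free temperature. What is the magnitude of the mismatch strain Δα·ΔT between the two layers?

Δα = |52.6 − 17.6|×10⁻⁶/K = 35.0×10⁻⁶/K.
Mismatch strain = Δα·ΔT = 35.0×10⁻⁶ × 266.0 = 9.31×10⁻³.

9.31×10⁻³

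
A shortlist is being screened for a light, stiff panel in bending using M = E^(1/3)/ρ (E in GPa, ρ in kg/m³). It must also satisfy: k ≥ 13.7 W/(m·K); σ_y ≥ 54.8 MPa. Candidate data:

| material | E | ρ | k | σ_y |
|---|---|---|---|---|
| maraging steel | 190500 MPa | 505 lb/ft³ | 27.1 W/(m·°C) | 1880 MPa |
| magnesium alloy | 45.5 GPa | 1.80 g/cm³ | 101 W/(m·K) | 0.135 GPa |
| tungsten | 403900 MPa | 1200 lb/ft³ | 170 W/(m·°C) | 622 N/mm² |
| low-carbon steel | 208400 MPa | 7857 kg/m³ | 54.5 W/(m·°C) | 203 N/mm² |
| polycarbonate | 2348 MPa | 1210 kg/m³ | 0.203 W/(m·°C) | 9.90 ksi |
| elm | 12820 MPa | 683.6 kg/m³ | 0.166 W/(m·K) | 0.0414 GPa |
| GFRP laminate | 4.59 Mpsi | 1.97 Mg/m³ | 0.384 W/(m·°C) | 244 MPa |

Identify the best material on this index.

Screen on constraints: k ≥ 13.7 W/(m·K); σ_y ≥ 54.8 MPa. Survivors: maraging steel, magnesium alloy, tungsten, low-carbon steel.
Putting every candidate on a common basis:
  maraging steel: E = 190.5 GPa, ρ = 8089 kg/m³
  magnesium alloy: E = 45.50 GPa, ρ = 1800 kg/m³
  tungsten: E = 403.9 GPa, ρ = 19220 kg/m³
  low-carbon steel: E = 208.4 GPa, ρ = 7857 kg/m³
  magnesium alloy: M = 1.98×10⁻³
  low-carbon steel: M = 0.755×10⁻³
  maraging steel: M = 0.711×10⁻³
  tungsten: M = 0.385×10⁻³
Magnesium alloy has the largest M.

magnesium alloy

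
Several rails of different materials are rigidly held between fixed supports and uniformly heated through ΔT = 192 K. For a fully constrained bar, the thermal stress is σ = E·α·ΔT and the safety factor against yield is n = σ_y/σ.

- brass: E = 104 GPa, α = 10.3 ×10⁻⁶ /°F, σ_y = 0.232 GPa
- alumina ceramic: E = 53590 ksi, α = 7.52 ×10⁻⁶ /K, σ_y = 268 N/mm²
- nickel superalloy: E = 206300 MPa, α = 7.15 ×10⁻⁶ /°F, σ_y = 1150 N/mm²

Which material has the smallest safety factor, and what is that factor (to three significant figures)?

Per material, after unit conversion:
  brass: E = 104.0, α = 18.5, σ_y = 232.0 → σ = 370 MPa, n = 0.627
  alumina ceramic: E = 369.5, α = 7.52, σ_y = 268.0 → σ = 533 MPa, n = 0.502
  nickel superalloy: E = 206.3, α = 12.9, σ_y = 1150 → σ = 510 MPa, n = 2.26
Alumina ceramic has the lowest safety factor, n = 0.502.

alumina ceramic, n = 0.502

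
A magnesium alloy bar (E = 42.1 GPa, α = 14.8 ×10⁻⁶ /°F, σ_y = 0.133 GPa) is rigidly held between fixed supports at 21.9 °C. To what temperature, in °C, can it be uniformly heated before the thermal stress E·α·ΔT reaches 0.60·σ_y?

93.1 °C

α = 14.8×10⁻⁶/°F × 9/5 = 26.6×10⁻⁶/K.
σ_y = 0.133 GPa = 133.0 MPa.
E·α·ΔT = 79.80 MPa ⇒ ΔT = 79.80 / (42.10×10³ × 26.6×10⁻⁶) = 71.15 K.
T = 21.9 + 71.15 = 93.05 °C.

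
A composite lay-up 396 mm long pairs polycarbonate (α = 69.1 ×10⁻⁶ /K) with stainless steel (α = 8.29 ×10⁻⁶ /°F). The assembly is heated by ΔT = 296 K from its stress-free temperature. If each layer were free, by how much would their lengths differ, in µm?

6350 µm

stainless steel: α = 8.29×10⁻⁶/°F × 9/5 = 14.9×10⁻⁶/K.
Δα = |69.1 − 14.9|×10⁻⁶/K = 54.2×10⁻⁶/K.
ΔL_mismatch = Δα·L·ΔT = 54.2×10⁻⁶ × 396.0 mm × 296.0 K = 6350 µm.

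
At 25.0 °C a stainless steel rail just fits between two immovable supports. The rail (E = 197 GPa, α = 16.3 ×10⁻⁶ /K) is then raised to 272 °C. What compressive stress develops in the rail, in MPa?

793 MPa

ΔT = 247.0 K. Constrained thermal stress σ = E·α·ΔT = 197.0×10³ MPa × 16.3×10⁻⁶ × 247.0 = 793 MPa (compressive).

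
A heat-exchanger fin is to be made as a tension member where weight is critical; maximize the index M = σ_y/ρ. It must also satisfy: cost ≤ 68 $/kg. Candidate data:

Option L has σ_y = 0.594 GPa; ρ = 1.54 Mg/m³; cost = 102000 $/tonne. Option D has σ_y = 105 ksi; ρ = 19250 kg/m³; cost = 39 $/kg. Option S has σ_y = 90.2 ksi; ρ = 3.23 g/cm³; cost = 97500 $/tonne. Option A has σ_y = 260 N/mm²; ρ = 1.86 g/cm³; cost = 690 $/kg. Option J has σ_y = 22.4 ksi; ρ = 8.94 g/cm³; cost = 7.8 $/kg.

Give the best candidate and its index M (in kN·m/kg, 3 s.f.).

option D, M = 37.6 kN·m/kg

Screen on constraints: cost ≤ 68 $/kg. Survivors: option D, option J.
In SI units:
  option D: σ_y = 723.9 MPa, ρ = 19250 kg/m³
  option J: σ_y = 154.4 MPa, ρ = 8940 kg/m³
  option D: M = 37.6 kN·m/kg
  option J: M = 17.3 kN·m/kg
Option D ranks first.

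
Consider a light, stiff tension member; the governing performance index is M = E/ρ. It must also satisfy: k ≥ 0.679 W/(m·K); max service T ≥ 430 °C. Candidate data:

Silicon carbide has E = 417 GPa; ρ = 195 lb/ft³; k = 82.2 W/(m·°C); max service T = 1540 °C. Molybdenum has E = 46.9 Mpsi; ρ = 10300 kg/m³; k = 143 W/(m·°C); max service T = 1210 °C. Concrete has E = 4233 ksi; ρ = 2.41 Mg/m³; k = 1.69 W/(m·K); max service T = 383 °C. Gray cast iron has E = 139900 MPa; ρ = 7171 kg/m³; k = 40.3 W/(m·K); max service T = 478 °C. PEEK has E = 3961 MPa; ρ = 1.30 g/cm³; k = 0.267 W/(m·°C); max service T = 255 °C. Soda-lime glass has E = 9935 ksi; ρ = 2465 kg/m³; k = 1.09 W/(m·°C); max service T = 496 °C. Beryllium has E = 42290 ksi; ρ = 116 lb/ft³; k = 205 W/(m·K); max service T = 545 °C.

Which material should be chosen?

Screen on constraints: k ≥ 0.679 W/(m·K); max service T ≥ 430 °C. Survivors: silicon carbide, molybdenum, gray cast iron, soda-lime glass, beryllium.
Convert each candidate to consistent units, then evaluate M:
  silicon carbide: E = 417.0 GPa, ρ = 3124 kg/m³
  molybdenum: E = 323.4 GPa, ρ = 10300 kg/m³
  gray cast iron: E = 139.9 GPa, ρ = 7171 kg/m³
  soda-lime glass: E = 68.50 GPa, ρ = 2465 kg/m³
  beryllium: E = 291.6 GPa, ρ = 1858 kg/m³
  beryllium: M = 157 MN·m/kg
  silicon carbide: M = 133 MN·m/kg
  molybdenum: M = 31.4 MN·m/kg
  soda-lime glass: M = 27.8 MN·m/kg
  gray cast iron: M = 19.5 MN·m/kg
Beryllium ranks first.

beryllium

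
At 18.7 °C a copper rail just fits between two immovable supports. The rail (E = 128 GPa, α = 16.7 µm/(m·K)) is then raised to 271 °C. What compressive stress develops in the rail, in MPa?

539 MPa

ΔT = 252.3 K. Constrained thermal stress σ = E·α·ΔT = 128.0×10³ MPa × 16.7×10⁻⁶ × 252.3 = 539 MPa (compressive).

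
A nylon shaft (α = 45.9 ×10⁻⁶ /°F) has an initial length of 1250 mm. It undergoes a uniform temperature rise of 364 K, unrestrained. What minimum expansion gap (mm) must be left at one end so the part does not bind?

37.6 mm

Convert α: 45.9×10⁻⁶/°F × (9/5) = 82.6×10⁻⁶/K.
ΔL = α·L₀·ΔT = 82.6×10⁻⁶ × 1250 mm × 364.0 K = 37.6 mm.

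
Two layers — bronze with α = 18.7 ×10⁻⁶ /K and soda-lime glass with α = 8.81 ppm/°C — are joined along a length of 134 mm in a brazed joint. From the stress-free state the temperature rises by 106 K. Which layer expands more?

α(bronze) = 18.7×10⁻⁶/K vs α(soda-lime glass) = 8.81×10⁻⁶/K.
Higher α expands more for the same ΔT: bronze.

bronze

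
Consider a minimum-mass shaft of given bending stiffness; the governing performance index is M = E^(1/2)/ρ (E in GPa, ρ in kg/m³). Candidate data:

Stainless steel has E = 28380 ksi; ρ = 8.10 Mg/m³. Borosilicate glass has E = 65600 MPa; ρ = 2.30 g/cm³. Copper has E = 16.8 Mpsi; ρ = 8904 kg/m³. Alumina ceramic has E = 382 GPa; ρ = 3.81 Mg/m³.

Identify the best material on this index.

In SI units:
  stainless steel: E = 195.7 GPa, ρ = 8100 kg/m³
  borosilicate glass: E = 65.60 GPa, ρ = 2300 kg/m³
  copper: E = 115.8 GPa, ρ = 8904 kg/m³
  alumina ceramic: E = 382.0 GPa, ρ = 3810 kg/m³
  alumina ceramic: M = 5.13×10⁻³
  borosilicate glass: M = 3.52×10⁻³
  stainless steel: M = 1.73×10⁻³
  copper: M = 1.21×10⁻³
Highest index: alumina ceramic.

alumina ceramic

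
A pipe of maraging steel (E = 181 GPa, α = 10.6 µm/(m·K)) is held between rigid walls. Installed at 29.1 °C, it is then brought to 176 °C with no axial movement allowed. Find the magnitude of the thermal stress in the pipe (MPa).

ΔT = 146.9 K. Constrained thermal stress σ = E·α·ΔT = 181.0×10³ MPa × 10.6×10⁻⁶ × 146.9 = 282 MPa (compressive).

282 MPa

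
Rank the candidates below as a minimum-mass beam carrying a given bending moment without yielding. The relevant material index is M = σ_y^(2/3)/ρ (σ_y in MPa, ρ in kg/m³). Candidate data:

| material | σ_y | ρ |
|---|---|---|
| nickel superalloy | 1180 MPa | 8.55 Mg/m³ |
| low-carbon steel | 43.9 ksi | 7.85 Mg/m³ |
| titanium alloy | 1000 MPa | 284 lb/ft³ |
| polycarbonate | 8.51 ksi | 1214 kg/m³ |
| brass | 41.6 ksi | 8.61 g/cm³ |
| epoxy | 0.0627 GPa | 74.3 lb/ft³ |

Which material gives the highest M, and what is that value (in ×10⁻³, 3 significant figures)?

After converting to SI:
  nickel superalloy: σ_y = 1180 MPa, ρ = 8550 kg/m³
  low-carbon steel: σ_y = 302.7 MPa, ρ = 7850 kg/m³
  titanium alloy: σ_y = 1000 MPa, ρ = 4549 kg/m³
  polycarbonate: σ_y = 58.67 MPa, ρ = 1214 kg/m³
  brass: σ_y = 286.8 MPa, ρ = 8610 kg/m³
  epoxy: σ_y = 62.70 MPa, ρ = 1190 kg/m³
  titanium alloy: M = 22.0×10⁻³
  epoxy: M = 13.3×10⁻³
  nickel superalloy: M = 13.1×10⁻³
  polycarbonate: M = 12.4×10⁻³
  low-carbon steel: M = 5.74×10⁻³
  brass: M = 5.05×10⁻³
Titanium alloy has the largest M.

titanium alloy, M = 22.0×10⁻³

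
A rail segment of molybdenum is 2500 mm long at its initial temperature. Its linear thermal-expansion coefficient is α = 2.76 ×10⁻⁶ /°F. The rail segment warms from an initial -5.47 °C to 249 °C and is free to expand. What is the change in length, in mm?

Convert α: 2.76×10⁻⁶/°F × (9/5) = 4.97×10⁻⁶/K.
ΔT = 249 − (-5.47) = 254.5 K.
ΔL = α·L₀·ΔT = 4.97×10⁻⁶ × 2500 mm × 254.5 K = 3.16 mm.

3.16 mm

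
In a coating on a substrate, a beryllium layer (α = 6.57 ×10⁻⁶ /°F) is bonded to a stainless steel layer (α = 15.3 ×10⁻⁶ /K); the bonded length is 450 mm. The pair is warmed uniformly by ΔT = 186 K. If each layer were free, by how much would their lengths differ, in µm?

beryllium: α = 6.57×10⁻⁶/°F × 9/5 = 11.8×10⁻⁶/K.
Δα = |11.8 − 15.3|×10⁻⁶/K = 3.47×10⁻⁶/K.
ΔL_mismatch = Δα·L·ΔT = 3.47×10⁻⁶ × 450.0 mm × 186.0 K = 291 µm.

291 µm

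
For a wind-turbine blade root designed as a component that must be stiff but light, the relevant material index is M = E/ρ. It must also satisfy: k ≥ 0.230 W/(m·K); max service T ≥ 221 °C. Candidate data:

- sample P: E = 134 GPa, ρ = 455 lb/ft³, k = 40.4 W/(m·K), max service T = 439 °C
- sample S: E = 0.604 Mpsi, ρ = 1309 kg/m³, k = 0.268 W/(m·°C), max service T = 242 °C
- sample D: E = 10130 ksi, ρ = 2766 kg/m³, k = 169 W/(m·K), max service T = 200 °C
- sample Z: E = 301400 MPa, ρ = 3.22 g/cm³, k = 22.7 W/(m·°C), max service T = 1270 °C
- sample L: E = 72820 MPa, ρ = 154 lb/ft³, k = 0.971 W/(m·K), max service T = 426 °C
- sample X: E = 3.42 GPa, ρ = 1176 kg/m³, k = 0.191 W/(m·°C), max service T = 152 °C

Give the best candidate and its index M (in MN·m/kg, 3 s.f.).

sample Z, M = 93.6 MN·m/kg

Screen on constraints: k ≥ 0.230 W/(m·K); max service T ≥ 221 °C. Survivors: sample P, sample S, sample Z, sample L.
Normalizing units and computing the index:
  sample P: E = 134.0 GPa, ρ = 7288 kg/m³
  sample S: E = 4.164 GPa, ρ = 1309 kg/m³
  sample Z: E = 301.4 GPa, ρ = 3220 kg/m³
  sample L: E = 72.82 GPa, ρ = 2467 kg/m³
  sample Z: M = 93.6 MN·m/kg
  sample L: M = 29.5 MN·m/kg
  sample P: M = 18.4 MN·m/kg
  sample S: M = 3.18 MN·m/kg
Highest index: sample Z.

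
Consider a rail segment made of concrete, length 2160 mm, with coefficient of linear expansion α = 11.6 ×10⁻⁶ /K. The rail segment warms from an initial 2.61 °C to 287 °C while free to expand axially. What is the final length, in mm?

2167.1 mm

ΔT = 287 − 2.61 = 284.4 K.
ΔL = α·L₀·ΔT = 11.6×10⁻⁶ × 2160 mm × 284.4 K = 7.13 mm.
L = L₀ + ΔL = 2160 + 7.13 = 2167.1 mm.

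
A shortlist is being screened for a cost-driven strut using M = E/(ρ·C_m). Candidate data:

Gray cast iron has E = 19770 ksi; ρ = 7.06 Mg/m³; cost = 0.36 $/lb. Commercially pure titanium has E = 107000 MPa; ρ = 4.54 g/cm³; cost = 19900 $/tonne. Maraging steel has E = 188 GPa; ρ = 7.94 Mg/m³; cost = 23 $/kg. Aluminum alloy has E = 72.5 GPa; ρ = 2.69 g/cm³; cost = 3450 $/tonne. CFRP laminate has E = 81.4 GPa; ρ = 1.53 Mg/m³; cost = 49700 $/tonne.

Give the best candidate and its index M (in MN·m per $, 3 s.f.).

gray cast iron, M = 24.3 MN·m per $

Normalizing units and computing the index:
  gray cast iron: E = 136.3 GPa, ρ = 7060 kg/m³, cost = 0.7937 $/kg
  commercially pure titanium: E = 107.0 GPa, ρ = 4540 kg/m³, cost = 19.90 $/kg
  maraging steel: E = 188.0 GPa, ρ = 7940 kg/m³, cost = 23.00 $/kg
  aluminum alloy: E = 72.50 GPa, ρ = 2690 kg/m³, cost = 3.450 $/kg
  CFRP laminate: E = 81.40 GPa, ρ = 1530 kg/m³, cost = 49.70 $/kg
  gray cast iron: M = 24.3 MN·m per $
  aluminum alloy: M = 7.81 MN·m per $
  commercially pure titanium: M = 1.18 MN·m per $
  CFRP laminate: M = 1.07 MN·m per $
  maraging steel: M = 1.03 MN·m per $
Highest index: gray cast iron.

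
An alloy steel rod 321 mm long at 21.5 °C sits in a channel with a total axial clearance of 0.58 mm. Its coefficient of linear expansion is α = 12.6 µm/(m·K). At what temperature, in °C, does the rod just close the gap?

165 °C

α·L₀·ΔT = 0.58 mm ⇒ ΔT = 0.58 / (12.6×10⁻⁶ × 321.0) = 143.4 K.
T = 21.5 + 143.4 = 164.9 °C.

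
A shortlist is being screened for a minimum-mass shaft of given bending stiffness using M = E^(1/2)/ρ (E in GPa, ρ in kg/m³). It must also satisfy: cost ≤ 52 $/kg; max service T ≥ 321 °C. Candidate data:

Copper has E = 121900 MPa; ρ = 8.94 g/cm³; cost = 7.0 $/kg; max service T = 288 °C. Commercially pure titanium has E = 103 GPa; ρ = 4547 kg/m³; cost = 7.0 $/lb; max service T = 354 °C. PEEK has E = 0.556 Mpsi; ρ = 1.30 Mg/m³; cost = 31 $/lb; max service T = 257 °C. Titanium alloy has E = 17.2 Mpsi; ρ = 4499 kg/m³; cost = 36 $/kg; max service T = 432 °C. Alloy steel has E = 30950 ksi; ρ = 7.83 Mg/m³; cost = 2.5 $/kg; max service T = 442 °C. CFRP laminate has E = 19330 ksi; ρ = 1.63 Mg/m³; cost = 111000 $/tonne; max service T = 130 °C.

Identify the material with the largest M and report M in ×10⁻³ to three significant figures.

Screen on constraints: cost ≤ 52 $/kg; max service T ≥ 321 °C. Survivors: commercially pure titanium, titanium alloy, alloy steel.
Putting every candidate on a common basis:
  commercially pure titanium: E = 103.0 GPa, ρ = 4547 kg/m³
  titanium alloy: E = 118.6 GPa, ρ = 4499 kg/m³
  alloy steel: E = 213.4 GPa, ρ = 7830 kg/m³
  titanium alloy: M = 2.42×10⁻³
  commercially pure titanium: M = 2.23×10⁻³
  alloy steel: M = 1.87×10⁻³
Titanium alloy has the largest M.

titanium alloy, M = 2.42×10⁻³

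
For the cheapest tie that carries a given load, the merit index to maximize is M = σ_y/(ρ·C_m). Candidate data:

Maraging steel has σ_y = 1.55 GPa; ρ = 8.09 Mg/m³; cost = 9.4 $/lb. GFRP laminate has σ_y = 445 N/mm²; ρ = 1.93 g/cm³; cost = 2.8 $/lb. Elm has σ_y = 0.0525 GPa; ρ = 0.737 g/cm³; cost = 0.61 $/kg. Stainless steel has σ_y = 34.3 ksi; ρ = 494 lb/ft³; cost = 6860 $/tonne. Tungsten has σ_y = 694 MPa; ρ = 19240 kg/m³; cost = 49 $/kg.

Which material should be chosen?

elm

In SI units:
  maraging steel: σ_y = 1550 MPa, ρ = 8090 kg/m³, cost = 20.72 $/kg
  GFRP laminate: σ_y = 445.0 MPa, ρ = 1930 kg/m³, cost = 6.173 $/kg
  elm: σ_y = 52.50 MPa, ρ = 737.0 kg/m³, cost = 0.6100 $/kg
  stainless steel: σ_y = 236.5 MPa, ρ = 7913 kg/m³, cost = 6.860 $/kg
  tungsten: σ_y = 694.0 MPa, ρ = 19240 kg/m³, cost = 49.00 $/kg
  elm: M = 117 kN·m per $
  GFRP laminate: M = 37.4 kN·m per $
  maraging steel: M = 9.25 kN·m per $
  stainless steel: M = 4.36 kN·m per $
  tungsten: M = 0.736 kN·m per $
Highest index: elm.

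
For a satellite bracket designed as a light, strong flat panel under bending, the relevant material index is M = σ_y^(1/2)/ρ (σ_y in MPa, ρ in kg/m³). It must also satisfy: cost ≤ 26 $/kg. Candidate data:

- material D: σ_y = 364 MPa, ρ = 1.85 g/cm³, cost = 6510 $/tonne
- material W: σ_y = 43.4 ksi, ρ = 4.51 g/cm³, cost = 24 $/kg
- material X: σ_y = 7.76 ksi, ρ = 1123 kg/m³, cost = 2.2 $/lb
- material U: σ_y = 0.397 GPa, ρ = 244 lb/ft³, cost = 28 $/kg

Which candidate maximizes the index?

material D

Screen on constraints: cost ≤ 26 $/kg. Survivors: material D, material W, material X.
After converting to SI:
  material D: σ_y = 364.0 MPa, ρ = 1850 kg/m³
  material W: σ_y = 299.2 MPa, ρ = 4510 kg/m³
  material X: σ_y = 53.50 MPa, ρ = 1123 kg/m³
  material D: M = 10.3×10⁻³
  material X: M = 6.51×10⁻³
  material W: M = 3.84×10⁻³
Highest index: material D.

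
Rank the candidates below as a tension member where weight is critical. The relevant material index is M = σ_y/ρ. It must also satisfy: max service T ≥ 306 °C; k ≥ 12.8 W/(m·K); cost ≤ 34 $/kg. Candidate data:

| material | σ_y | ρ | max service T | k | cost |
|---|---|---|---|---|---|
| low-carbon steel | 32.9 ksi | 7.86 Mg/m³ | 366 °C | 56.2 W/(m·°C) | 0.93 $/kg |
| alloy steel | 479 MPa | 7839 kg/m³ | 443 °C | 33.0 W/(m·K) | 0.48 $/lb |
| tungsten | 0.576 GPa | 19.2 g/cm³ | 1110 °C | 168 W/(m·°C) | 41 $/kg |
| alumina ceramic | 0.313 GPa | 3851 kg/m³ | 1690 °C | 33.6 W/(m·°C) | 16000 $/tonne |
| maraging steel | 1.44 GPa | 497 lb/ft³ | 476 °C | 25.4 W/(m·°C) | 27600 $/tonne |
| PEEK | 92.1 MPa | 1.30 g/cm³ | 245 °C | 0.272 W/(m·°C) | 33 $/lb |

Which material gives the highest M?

Screen on constraints: max service T ≥ 306 °C; k ≥ 12.8 W/(m·K); cost ≤ 34 $/kg. Survivors: low-carbon steel, alloy steel, alumina ceramic, maraging steel.
Putting every candidate on a common basis:
  low-carbon steel: σ_y = 226.8 MPa, ρ = 7860 kg/m³
  alloy steel: σ_y = 479.0 MPa, ρ = 7839 kg/m³
  alumina ceramic: σ_y = 313.0 MPa, ρ = 3851 kg/m³
  maraging steel: σ_y = 1440 MPa, ρ = 7961 kg/m³
  maraging steel: M = 181 kN·m/kg
  alumina ceramic: M = 81.3 kN·m/kg
  alloy steel: M = 61.1 kN·m/kg
  low-carbon steel: M = 28.9 kN·m/kg
Highest index: maraging steel.

maraging steel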